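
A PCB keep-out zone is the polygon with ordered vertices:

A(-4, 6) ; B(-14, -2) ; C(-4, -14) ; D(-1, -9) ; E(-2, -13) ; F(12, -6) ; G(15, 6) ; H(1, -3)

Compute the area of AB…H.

Σ = (92) + (188) + (22) + (-5) + (168) + (162) + (-51) + (-6) = 570
Area = |Σ|/2 = 285.

285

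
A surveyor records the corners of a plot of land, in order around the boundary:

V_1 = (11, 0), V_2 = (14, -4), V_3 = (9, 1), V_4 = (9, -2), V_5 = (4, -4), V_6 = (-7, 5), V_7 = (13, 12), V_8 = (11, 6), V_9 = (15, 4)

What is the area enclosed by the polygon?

Apply the shoelace formula: 2A = Σ (x_i·y_{i+1} − x_{i+1}·y_i), indices taken mod 9.
Cross-terms: -44, 50, -27, -28, -8, -149, -54, -46, -44  ⇒  Σ = -350
Area = |Σ|/2 = 175.

175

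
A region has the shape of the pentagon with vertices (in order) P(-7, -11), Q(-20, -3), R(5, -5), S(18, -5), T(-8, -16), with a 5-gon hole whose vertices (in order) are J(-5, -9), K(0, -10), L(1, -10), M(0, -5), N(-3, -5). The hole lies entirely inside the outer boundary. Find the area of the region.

164.5

Outer boundary:
Apply the shoelace (surveyor's) formula: 2A = Σ (x_i·y_{i+1} − x_{i+1}·y_i), indices taken mod 5.
Cross-terms: -199, 115, 65, -328, -24  ⇒  Σ = -371
Area = |Σ|/2 = 185.5.
Hole:
Apply the shoelace (surveyor's) formula: 2A = Σ (x_i·y_{i+1} − x_{i+1}·y_i), indices taken mod 5.
Σ = (50) + (10) + (-5) + (-15) + (2) = 42
Area = |Σ|/2 = 21.
Net area = 185.5 − 21 = 164.5.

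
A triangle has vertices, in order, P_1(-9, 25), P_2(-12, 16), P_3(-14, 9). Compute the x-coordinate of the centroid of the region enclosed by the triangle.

Apply the shoelace (surveyor's) formula. First the cross-terms c_i = x_i·y_{i+1} − x_{i+1}·y_i:
  156, 116, -269  ⇒  2A = 3, A = 1.5.
Then Σ (x_i + x_{i+1})·c_i = -105, so x̄ = -105 / (6·1.5) = -35/3.

-35/3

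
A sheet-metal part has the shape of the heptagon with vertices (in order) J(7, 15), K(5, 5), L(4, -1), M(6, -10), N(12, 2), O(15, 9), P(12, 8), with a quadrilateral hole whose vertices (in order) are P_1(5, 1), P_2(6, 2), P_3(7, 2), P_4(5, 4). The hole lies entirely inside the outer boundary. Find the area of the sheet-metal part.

121

Outer boundary:
J→K: (7)(5) − (5)(15) = -40
K→L: (5)(-1) − (4)(5) = -25
L→M: (4)(-10) − (6)(-1) = -34
M→N: (6)(2) − (12)(-10) = 132
N→O: (12)(9) − (15)(2) = 78
O→P: (15)(8) − (12)(9) = 12
P→J: (12)(15) − (7)(8) = 124
Σ = 247
Area = |Σ|/2 = 123.5.
Hole:
P_1→P_2: (5)(2) − (6)(1) = 4
P_2→P_3: (6)(2) − (7)(2) = -2
P_3→P_4: (7)(4) − (5)(2) = 18
P_4→P_1: (5)(1) − (5)(4) = -15
Σ = 5
Area = |Σ|/2 = 2.5.
Net area = 123.5 − 2.5 = 121.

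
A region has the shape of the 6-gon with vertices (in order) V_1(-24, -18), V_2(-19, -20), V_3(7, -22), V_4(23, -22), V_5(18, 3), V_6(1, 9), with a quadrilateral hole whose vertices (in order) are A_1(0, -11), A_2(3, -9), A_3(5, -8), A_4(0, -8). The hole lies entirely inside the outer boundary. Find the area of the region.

Outer boundary:
Cross-terms: 138, 558, 352, 465, 159, 198  ⇒  Σ = 1870
Area = |Σ|/2 = 935.
Hole:
Apply Gauss's area formula: 2A = Σ (x_i·y_{i+1} − x_{i+1}·y_i), indices taken mod 4.
A_1→A_2: (0)(-9) − (3)(-11) = 33
A_2→A_3: (3)(-8) − (5)(-9) = 21
A_3→A_4: (5)(-8) − (0)(-8) = -40
A_4→A_1: (0)(-11) − (0)(-8) = 0
Σ = 14
Area = |Σ|/2 = 7.
Net area = 935 − 7 = 928.

928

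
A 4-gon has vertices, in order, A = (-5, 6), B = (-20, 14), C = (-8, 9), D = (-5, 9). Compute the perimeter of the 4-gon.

36

|AB| = √((-15)² + (8)²) = √289 = 17
|BC| = √((12)² + (-5)²) = √169 = 13
|CD| = √((3)² + (0)²) = √9 = 3
|DA| = √((0)² + (-3)²) = √9 = 3
Perimeter = 17 + 13 + 3 + 3 = 36.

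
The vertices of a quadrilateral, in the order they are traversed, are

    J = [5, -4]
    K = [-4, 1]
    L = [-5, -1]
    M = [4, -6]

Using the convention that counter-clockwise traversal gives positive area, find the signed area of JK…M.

J→K: (5)(1) − (-4)(-4) = -11
K→L: (-4)(-1) − (-5)(1) = 9
L→M: (-5)(-6) − (4)(-1) = 34
M→J: (4)(-4) − (5)(-6) = 14
Σ = 46
Signed area = Σ/2 = 23 (positive ⇒ counter-clockwise traversal).

23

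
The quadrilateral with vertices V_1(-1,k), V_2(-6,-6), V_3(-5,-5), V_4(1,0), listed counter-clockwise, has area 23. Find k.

5

Write out the shoelace sum; only the two edges meeting at V_1 involve k:
2·Area = [(1·k − (-1)·0) + ((-1)·(-6) − (-6)·k)] + 5
       = 7·k + 11 = 46
⇒ k = 5.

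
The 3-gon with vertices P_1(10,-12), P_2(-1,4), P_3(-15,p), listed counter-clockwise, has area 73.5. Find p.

Write out the shoelace sum; only the two edges meeting at P_3 involve p:
2·Area = [((-1)·p − (-15)·4) + ((-15)·(-12) − 10·p)] + 28
       = -11·p + 268 = 147
⇒ p = 11.

11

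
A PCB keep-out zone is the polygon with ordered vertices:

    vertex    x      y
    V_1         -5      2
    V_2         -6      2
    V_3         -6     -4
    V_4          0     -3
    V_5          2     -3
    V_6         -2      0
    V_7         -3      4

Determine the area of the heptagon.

31

Apply the shoelace formula: 2A = Σ (x_i·y_{i+1} − x_{i+1}·y_i), indices taken mod 7.
Cross-terms: 2, 36, 18, 6, -6, -8, 14  ⇒  Σ = 62
Area = |Σ|/2 = 31.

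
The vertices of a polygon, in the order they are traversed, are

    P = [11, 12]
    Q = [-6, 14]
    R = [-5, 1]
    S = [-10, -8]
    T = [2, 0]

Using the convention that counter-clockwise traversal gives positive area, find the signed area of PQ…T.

Apply Gauss's area formula: 2A = Σ (x_i·y_{i+1} − x_{i+1}·y_i), indices taken mod 5.
Cross-terms: 226, 64, 50, 16, 24  ⇒  Σ = 380
Signed area = Σ/2 = 190 (positive ⇒ counter-clockwise traversal).

190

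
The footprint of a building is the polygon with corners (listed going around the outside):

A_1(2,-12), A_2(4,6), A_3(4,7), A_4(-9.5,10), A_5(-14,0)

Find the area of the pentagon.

239.25

Σ = (60) + (4) + (106.5) + (140) + (168) = 478.5
Area = |Σ|/2 = 239.25.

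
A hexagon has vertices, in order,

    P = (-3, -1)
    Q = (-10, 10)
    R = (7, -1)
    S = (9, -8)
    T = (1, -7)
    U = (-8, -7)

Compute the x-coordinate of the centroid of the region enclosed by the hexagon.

Apply the shoelace formula. First the cross-terms c_i = x_i·y_{i+1} − x_{i+1}·y_i:
  -40, -60, -47, -55, -63, -13  ⇒  2A = -278, A = -139.
Then Σ (x_i + x_{i+1})·c_i = -18, so x̄ = -18 / (6·(-139)) = 3/139.

3/139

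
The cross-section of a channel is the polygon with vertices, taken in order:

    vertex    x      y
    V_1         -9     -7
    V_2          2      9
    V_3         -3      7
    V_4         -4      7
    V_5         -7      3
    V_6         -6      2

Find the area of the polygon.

41

Apply the surveyor's formula: 2A = Σ (x_i·y_{i+1} − x_{i+1}·y_i), indices taken mod 6.
Cross-terms: -67, 41, 7, 37, 4, 60  ⇒  Σ = 82
Area = |Σ|/2 = 41.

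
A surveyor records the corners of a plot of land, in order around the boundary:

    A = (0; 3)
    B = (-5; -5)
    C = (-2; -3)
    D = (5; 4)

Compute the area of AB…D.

21

Σ = (15) + (5) + (7) + (15) = 42
Area = |Σ|/2 = 21.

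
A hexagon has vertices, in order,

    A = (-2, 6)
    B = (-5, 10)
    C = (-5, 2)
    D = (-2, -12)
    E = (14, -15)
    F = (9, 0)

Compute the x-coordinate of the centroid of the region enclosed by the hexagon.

549/167

Apply the surveyor's formula. First the cross-terms c_i = x_i·y_{i+1} − x_{i+1}·y_i:
  10, 40, 64, 198, 135, 54  ⇒  2A = 501, A = 250.5.
Then Σ (x_i + x_{i+1})·c_i = 4941, so x̄ = 4941 / (6·250.5) = 549/167.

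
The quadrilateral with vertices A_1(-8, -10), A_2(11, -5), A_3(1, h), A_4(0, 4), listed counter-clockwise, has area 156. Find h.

11

The doubled signed area Σ (x_i y_{i+1} − x_{i+1} y_i) is linear in h.
With h=0 it equals 191; the coefficient of h is 11 (from the two edges through A_3).
So 11·h + 191 = 2·156 = 312 ⇒ h = 11.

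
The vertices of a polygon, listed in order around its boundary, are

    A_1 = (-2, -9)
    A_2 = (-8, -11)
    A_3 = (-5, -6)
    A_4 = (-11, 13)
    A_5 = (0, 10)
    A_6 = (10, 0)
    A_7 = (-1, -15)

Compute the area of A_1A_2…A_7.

284.5

A_1→A_2: (-2)(-11) − (-8)(-9) = -50
A_2→A_3: (-8)(-6) − (-5)(-11) = -7
A_3→A_4: (-5)(13) − (-11)(-6) = -131
A_4→A_5: (-11)(10) − (0)(13) = -110
A_5→A_6: (0)(0) − (10)(10) = -100
A_6→A_7: (10)(-15) − (-1)(0) = -150
A_7→A_1: (-1)(-9) − (-2)(-15) = -21
Σ = -569
Area = |Σ|/2 = 284.5.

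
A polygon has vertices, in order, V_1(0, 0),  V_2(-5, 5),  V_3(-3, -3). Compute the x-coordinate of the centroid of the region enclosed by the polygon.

Apply the surveyor's formula. First the cross-terms c_i = x_i·y_{i+1} − x_{i+1}·y_i:
  0, 30, 0  ⇒  2A = 30, A = 15.
Then Σ (x_i + x_{i+1})·c_i = -240, so x̄ = -240 / (6·15) = -8/3.

-8/3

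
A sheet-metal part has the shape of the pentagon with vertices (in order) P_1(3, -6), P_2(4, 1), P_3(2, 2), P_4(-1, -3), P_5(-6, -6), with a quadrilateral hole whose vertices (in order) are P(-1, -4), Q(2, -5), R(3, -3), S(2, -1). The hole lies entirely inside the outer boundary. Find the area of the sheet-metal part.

Outer boundary:
Apply the surveyor's formula: 2A = Σ (x_i·y_{i+1} − x_{i+1}·y_i), indices taken mod 5.
P_1→P_2: (3)(1) − (4)(-6) = 27
P_2→P_3: (4)(2) − (2)(1) = 6
P_3→P_4: (2)(-3) − (-1)(2) = -4
P_4→P_5: (-1)(-6) − (-6)(-3) = -12
P_5→P_1: (-6)(-6) − (3)(-6) = 54
Σ = 71
Area = |Σ|/2 = 35.5.
Hole:
Apply the shoelace formula: 2A = Σ (x_i·y_{i+1} − x_{i+1}·y_i), indices taken mod 4.
P→Q: (-1)(-5) − (2)(-4) = 13
Q→R: (2)(-3) − (3)(-5) = 9
R→S: (3)(-1) − (2)(-3) = 3
S→P: (2)(-4) − (-1)(-1) = -9
Σ = 16
Area = |Σ|/2 = 8.
Net area = 35.5 − 8 = 27.5.

27.5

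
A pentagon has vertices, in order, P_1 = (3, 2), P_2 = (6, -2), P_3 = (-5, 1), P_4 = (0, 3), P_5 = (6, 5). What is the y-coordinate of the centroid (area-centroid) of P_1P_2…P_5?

Apply the surveyor's formula. First the cross-terms c_i = x_i·y_{i+1} − x_{i+1}·y_i:
  -18, -4, -15, -18, -3  ⇒  2A = -58, A = -29.
Then Σ (y_i + y_{i+1})·c_i = -221, so ȳ = -221 / (6·(-29)) = 221/174.

221/174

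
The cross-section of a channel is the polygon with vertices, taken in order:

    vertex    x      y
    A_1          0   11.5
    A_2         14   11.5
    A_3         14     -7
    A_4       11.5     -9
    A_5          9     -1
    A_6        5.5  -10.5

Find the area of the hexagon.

210.875

A_1→A_2: (0)(11.5) − (14)(11.5) = -161
A_2→A_3: (14)(-7) − (14)(11.5) = -259
A_3→A_4: (14)(-9) − (11.5)(-7) = -45.5
A_4→A_5: (11.5)(-1) − (9)(-9) = 69.5
A_5→A_6: (9)(-10.5) − (5.5)(-1) = -89
A_6→A_1: (5.5)(11.5) − (0)(-10.5) = 63.25
Σ = -421.75
Area = |Σ|/2 = 210.875.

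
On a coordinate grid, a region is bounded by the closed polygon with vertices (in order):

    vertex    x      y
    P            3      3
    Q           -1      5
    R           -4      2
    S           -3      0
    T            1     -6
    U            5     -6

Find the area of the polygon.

58.5

Apply the surveyor's formula: 2A = Σ (x_i·y_{i+1} − x_{i+1}·y_i), indices taken mod 6.
Σ = (18) + (18) + (6) + (18) + (24) + (33) = 117
Area = |Σ|/2 = 58.5.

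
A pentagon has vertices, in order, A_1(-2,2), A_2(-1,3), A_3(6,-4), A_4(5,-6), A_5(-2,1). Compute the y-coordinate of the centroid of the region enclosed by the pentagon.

-61/43

Apply the shoelace (surveyor's) formula. First the cross-terms c_i = x_i·y_{i+1} − x_{i+1}·y_i:
  -4, -14, -16, -7, -2  ⇒  2A = -43, A = -21.5.
Then Σ (y_i + y_{i+1})·c_i = 183, so ȳ = 183 / (6·(-21.5)) = -61/43.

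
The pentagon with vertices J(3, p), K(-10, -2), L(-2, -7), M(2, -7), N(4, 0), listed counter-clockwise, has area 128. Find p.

Write out the shoelace sum; only the two edges meeting at J involve p:
2·Area = [(4·p − 3·0) + (3·(-2) − (-10)·p)] + 122
       = 14·p + 116 = 256
⇒ p = 10.

10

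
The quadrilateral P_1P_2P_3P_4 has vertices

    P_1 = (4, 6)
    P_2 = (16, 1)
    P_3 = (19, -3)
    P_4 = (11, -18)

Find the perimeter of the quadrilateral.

|P_1P_2| = √((12)² + (-5)²) = √169 = 13
|P_2P_3| = √((3)² + (-4)²) = √25 = 5
|P_3P_4| = √((-8)² + (-15)²) = √289 = 17
|P_4P_1| = √((-7)² + (24)²) = √625 = 25
Perimeter = 13 + 5 + 17 + 25 = 60.

60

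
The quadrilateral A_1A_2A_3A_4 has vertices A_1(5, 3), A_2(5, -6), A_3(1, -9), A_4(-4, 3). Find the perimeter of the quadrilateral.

36

|A_1A_2| = √((0)² + (-9)²) = √81 = 9
|A_2A_3| = √((-4)² + (-3)²) = √25 = 5
|A_3A_4| = √((-5)² + (12)²) = √169 = 13
|A_4A_1| = √((9)² + (0)²) = √81 = 9
Perimeter = 9 + 5 + 13 + 9 = 36.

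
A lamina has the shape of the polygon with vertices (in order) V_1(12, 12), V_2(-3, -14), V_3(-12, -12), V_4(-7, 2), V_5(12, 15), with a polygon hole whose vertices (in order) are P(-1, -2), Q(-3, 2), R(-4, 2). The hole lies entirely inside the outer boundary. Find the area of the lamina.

Outer boundary:
Apply the shoelace (surveyor's) formula: 2A = Σ (x_i·y_{i+1} − x_{i+1}·y_i), indices taken mod 5.
Cross-terms: -132, -132, -108, -129, -36  ⇒  Σ = -537
Area = |Σ|/2 = 268.5.
Hole:
Cross-terms: -8, 2, 10  ⇒  Σ = 4
Area = |Σ|/2 = 2.
Net area = 268.5 − 2 = 266.5.

266.5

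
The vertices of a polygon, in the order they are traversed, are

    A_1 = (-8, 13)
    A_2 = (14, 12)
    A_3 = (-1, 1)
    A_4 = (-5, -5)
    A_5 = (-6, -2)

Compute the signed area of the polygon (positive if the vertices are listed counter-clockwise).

Apply Gauss's area formula: 2A = Σ (x_i·y_{i+1} − x_{i+1}·y_i), indices taken mod 5.
Cross-terms: -278, 26, 10, -20, -94  ⇒  Σ = -356
Signed area = Σ/2 = -178 (negative ⇒ clockwise traversal).

-178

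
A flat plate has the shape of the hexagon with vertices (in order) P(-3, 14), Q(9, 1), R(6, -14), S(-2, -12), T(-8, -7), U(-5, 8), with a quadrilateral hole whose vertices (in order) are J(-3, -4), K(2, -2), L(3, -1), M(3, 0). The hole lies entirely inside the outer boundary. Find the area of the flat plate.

289.5

Outer boundary:
Apply the surveyor's formula: 2A = Σ (x_i·y_{i+1} − x_{i+1}·y_i), indices taken mod 6.
P→Q: (-3)(1) − (9)(14) = -129
Q→R: (9)(-14) − (6)(1) = -132
R→S: (6)(-12) − (-2)(-14) = -100
S→T: (-2)(-7) − (-8)(-12) = -82
T→U: (-8)(8) − (-5)(-7) = -99
U→P: (-5)(14) − (-3)(8) = -46
Σ = -588
Area = |Σ|/2 = 294.
Hole:
Apply the surveyor's formula: 2A = Σ (x_i·y_{i+1} − x_{i+1}·y_i), indices taken mod 4.
J→K: (-3)(-2) − (2)(-4) = 14
K→L: (2)(-1) − (3)(-2) = 4
L→M: (3)(0) − (3)(-1) = 3
M→J: (3)(-4) − (-3)(0) = -12
Σ = 9
Area = |Σ|/2 = 4.5.
Net area = 294 − 4.5 = 289.5.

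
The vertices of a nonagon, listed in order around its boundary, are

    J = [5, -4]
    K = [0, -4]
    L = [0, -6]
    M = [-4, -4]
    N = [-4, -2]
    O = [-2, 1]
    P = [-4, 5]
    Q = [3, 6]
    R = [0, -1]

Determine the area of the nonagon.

Apply the surveyor's formula: 2A = Σ (x_i·y_{i+1} − x_{i+1}·y_i), indices taken mod 9.
J→K: (5)(-4) − (0)(-4) = -20
K→L: (0)(-6) − (0)(-4) = 0
L→M: (0)(-4) − (-4)(-6) = -24
M→N: (-4)(-2) − (-4)(-4) = -8
N→O: (-4)(1) − (-2)(-2) = -8
O→P: (-2)(5) − (-4)(1) = -6
P→Q: (-4)(6) − (3)(5) = -39
Q→R: (3)(-1) − (0)(6) = -3
R→J: (0)(-4) − (5)(-1) = 5
Σ = -103
Area = |Σ|/2 = 51.5.

51.5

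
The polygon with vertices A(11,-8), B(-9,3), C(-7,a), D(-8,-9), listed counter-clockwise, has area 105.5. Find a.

The doubled signed area Σ (x_i y_{i+1} − x_{i+1} y_i) is linear in a.
With a=0 it equals 208; the coefficient of a is -1 (from the two edges through C).
So -1·a + 208 = 2·105.5 = 211 ⇒ a = -3.

-3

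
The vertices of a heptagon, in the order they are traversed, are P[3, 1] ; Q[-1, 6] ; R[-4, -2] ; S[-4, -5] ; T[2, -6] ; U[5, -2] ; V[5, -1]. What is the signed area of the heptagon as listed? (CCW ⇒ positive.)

Apply the surveyor's formula: 2A = Σ (x_i·y_{i+1} − x_{i+1}·y_i), indices taken mod 7.
Σ = (19) + (26) + (12) + (34) + (26) + (5) + (8) = 130
Signed area = Σ/2 = 65 (positive ⇒ counter-clockwise traversal).

65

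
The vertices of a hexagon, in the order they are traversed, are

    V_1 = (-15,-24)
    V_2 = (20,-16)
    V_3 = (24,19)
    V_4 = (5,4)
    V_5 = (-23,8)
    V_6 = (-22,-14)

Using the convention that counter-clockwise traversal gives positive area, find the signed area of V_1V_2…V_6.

1216.5

Apply the surveyor's formula: 2A = Σ (x_i·y_{i+1} − x_{i+1}·y_i), indices taken mod 6.
Σ = (720) + (764) + (1) + (132) + (498) + (318) = 2433
Signed area = Σ/2 = 1216.5 (positive ⇒ counter-clockwise traversal).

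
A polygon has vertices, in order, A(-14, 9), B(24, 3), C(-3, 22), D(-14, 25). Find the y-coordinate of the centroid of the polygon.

Apply the surveyor's formula. First the cross-terms c_i = x_i·y_{i+1} − x_{i+1}·y_i:
  -258, 537, 233, 224  ⇒  2A = 736, A = 368.
Then Σ (y_i + y_{i+1})·c_i = 28896, so ȳ = 28896 / (6·368) = 301/23.

301/23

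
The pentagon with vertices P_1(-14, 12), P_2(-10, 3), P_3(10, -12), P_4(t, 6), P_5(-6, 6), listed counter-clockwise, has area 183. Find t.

Write out the shoelace sum; only the two edges meeting at P_4 involve t:
2·Area = [(10·6 − t·(-12)) + (t·6 − (-6)·6)] + 180
       = 18·t + 276 = 366
⇒ t = 5.

5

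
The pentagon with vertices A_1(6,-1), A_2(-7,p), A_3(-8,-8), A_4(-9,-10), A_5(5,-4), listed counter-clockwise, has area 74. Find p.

-1

Write out the shoelace sum; only the two edges meeting at A_2 involve p:
2·Area = [(6·p − (-7)·(-1)) + ((-7)·(-8) − (-8)·p)] + 113
       = 14·p + 162 = 148
⇒ p = -1.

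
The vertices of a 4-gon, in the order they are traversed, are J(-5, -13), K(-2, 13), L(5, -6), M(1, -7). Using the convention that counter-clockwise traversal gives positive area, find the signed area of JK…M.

-110.5

Σ = (-91) + (-53) + (-29) + (-48) = -221
Signed area = Σ/2 = -110.5 (negative ⇒ clockwise traversal).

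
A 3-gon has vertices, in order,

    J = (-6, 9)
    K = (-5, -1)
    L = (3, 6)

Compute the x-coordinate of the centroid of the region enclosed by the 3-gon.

-8/3

Apply the shoelace (surveyor's) formula. First the cross-terms c_i = x_i·y_{i+1} − x_{i+1}·y_i:
  51, -27, 63  ⇒  2A = 87, A = 43.5.
Then Σ (x_i + x_{i+1})·c_i = -696, so x̄ = -696 / (6·43.5) = -8/3.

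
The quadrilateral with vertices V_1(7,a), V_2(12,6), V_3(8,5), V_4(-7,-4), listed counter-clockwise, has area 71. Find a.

-3

Write out the shoelace sum; only the two edges meeting at V_1 involve a:
2·Area = [((-7)·a − 7·(-4)) + (7·6 − 12·a)] + 15
       = -19·a + 85 = 142
⇒ a = -3.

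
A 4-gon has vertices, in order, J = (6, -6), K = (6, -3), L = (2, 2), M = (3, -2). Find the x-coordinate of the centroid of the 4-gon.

64/15

Apply the shoelace formula. First the cross-terms c_i = x_i·y_{i+1} − x_{i+1}·y_i:
  18, 18, -10, -6  ⇒  2A = 20, A = 10.
Then Σ (x_i + x_{i+1})·c_i = 256, so x̄ = 256 / (6·10) = 64/15.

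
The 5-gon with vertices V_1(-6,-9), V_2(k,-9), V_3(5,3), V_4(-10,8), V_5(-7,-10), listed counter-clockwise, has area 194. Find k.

The doubled signed area Σ (x_i y_{i+1} − x_{i+1} y_i) is linear in k.
With k=0 it equals 328; the coefficient of k is 12 (from the two edges through V_2).
So 12·k + 328 = 2·194 = 388 ⇒ k = 5.

5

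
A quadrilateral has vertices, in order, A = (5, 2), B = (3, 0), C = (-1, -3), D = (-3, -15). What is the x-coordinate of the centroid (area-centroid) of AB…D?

Apply the surveyor's formula. First the cross-terms c_i = x_i·y_{i+1} − x_{i+1}·y_i:
  -6, -9, 6, 69  ⇒  2A = 60, A = 30.
Then Σ (x_i + x_{i+1})·c_i = 48, so x̄ = 48 / (6·30) = 4/15.

4/15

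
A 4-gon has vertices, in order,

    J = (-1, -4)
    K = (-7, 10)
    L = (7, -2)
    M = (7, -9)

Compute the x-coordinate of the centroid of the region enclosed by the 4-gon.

Apply the shoelace (surveyor's) formula. First the cross-terms c_i = x_i·y_{i+1} − x_{i+1}·y_i:
  -38, -56, -49, -37  ⇒  2A = -180, A = -90.
Then Σ (x_i + x_{i+1})·c_i = -604, so x̄ = -604 / (6·(-90)) = 151/135.

151/135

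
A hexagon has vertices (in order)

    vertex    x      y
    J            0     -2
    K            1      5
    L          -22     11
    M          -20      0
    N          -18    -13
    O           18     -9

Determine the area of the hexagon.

Apply the shoelace (surveyor's) formula: 2A = Σ (x_i·y_{i+1} − x_{i+1}·y_i), indices taken mod 6.
Cross-terms: 2, 121, 220, 260, 396, -36  ⇒  Σ = 963
Area = |Σ|/2 = 481.5.

481.5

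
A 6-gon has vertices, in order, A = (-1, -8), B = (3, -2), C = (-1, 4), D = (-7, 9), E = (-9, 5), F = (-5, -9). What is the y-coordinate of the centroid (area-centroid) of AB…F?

-50/119

Apply Gauss's area formula. First the cross-terms c_i = x_i·y_{i+1} − x_{i+1}·y_i:
  26, 10, 19, 46, 106, 31  ⇒  2A = 238, A = 119.
Then Σ (y_i + y_{i+1})·c_i = -300, so ȳ = -300 / (6·119) = -50/119.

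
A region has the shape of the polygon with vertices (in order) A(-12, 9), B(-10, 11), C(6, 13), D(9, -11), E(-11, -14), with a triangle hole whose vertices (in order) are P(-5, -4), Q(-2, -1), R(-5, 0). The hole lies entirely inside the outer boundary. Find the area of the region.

Outer boundary:
Apply the shoelace (surveyor's) formula: 2A = Σ (x_i·y_{i+1} − x_{i+1}·y_i), indices taken mod 5.
Σ = (-42) + (-196) + (-183) + (-247) + (-267) = -935
Area = |Σ|/2 = 467.5.
Hole:
Apply the shoelace formula: 2A = Σ (x_i·y_{i+1} − x_{i+1}·y_i), indices taken mod 3.
Σ = (-3) + (-5) + (20) = 12
Area = |Σ|/2 = 6.
Net area = 467.5 − 6 = 461.5.

461.5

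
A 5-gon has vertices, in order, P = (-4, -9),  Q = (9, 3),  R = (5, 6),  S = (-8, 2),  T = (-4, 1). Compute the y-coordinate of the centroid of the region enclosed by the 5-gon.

27/206

Apply the surveyor's formula. First the cross-terms c_i = x_i·y_{i+1} − x_{i+1}·y_i:
  69, 39, 58, 0, 40  ⇒  2A = 206, A = 103.
Then Σ (y_i + y_{i+1})·c_i = 81, so ȳ = 81 / (6·103) = 27/206.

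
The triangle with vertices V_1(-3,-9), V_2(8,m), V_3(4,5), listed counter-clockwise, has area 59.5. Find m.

-4

Write out the shoelace sum; only the two edges meeting at V_2 involve m:
2·Area = [((-3)·m − 8·(-9)) + (8·5 − 4·m)] + -21
       = -7·m + 91 = 119
⇒ m = -4.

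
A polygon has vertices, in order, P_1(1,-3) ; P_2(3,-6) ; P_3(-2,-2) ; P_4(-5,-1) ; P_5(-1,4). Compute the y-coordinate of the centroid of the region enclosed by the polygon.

Apply Gauss's area formula. First the cross-terms c_i = x_i·y_{i+1} − x_{i+1}·y_i:
  3, -18, -8, -21, -1  ⇒  2A = -45, A = -22.5.
Then Σ (y_i + y_{i+1})·c_i = 77, so ȳ = 77 / (6·(-22.5)) = -77/135.

-77/135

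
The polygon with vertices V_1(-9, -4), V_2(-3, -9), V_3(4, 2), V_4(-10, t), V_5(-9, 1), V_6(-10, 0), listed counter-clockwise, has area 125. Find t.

7

The doubled signed area Σ (x_i y_{i+1} − x_{i+1} y_i) is linear in t.
With t=0 it equals 159; the coefficient of t is 13 (from the two edges through V_4).
So 13·t + 159 = 2·125 = 250 ⇒ t = 7.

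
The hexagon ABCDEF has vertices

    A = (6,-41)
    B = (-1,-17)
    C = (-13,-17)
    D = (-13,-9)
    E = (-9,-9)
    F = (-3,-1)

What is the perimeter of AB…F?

100

|AB| = √((-7)² + (24)²) = √625 = 25
|BC| = √((-12)² + (0)²) = √144 = 12
|CD| = √((0)² + (8)²) = √64 = 8
|DE| = √((4)² + (0)²) = √16 = 4
|EF| = √((6)² + (8)²) = √100 = 10
|FA| = √((9)² + (-40)²) = √1681 = 41
Perimeter = 25 + 12 + 8 + 4 + 10 + 41 = 100.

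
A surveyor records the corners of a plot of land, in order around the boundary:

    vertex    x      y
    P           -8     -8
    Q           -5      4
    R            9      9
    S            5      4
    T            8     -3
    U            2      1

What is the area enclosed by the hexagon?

Apply the shoelace formula: 2A = Σ (x_i·y_{i+1} − x_{i+1}·y_i), indices taken mod 6.
P→Q: (-8)(4) − (-5)(-8) = -72
Q→R: (-5)(9) − (9)(4) = -81
R→S: (9)(4) − (5)(9) = -9
S→T: (5)(-3) − (8)(4) = -47
T→U: (8)(1) − (2)(-3) = 14
U→P: (2)(-8) − (-8)(1) = -8
Σ = -203
Area = |Σ|/2 = 101.5.

101.5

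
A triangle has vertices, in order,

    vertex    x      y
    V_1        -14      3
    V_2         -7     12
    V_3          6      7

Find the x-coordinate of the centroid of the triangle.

-5

Apply the surveyor's formula. First the cross-terms c_i = x_i·y_{i+1} − x_{i+1}·y_i:
  -147, -121, 116  ⇒  2A = -152, A = -76.
Then Σ (x_i + x_{i+1})·c_i = 2280, so x̄ = 2280 / (6·(-76)) = -5.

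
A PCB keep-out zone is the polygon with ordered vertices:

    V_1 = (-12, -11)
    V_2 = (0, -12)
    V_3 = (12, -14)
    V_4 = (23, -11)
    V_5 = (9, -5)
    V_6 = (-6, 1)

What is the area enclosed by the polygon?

259.5

Apply the shoelace (surveyor's) formula: 2A = Σ (x_i·y_{i+1} − x_{i+1}·y_i), indices taken mod 6.
V_1→V_2: (-12)(-12) − (0)(-11) = 144
V_2→V_3: (0)(-14) − (12)(-12) = 144
V_3→V_4: (12)(-11) − (23)(-14) = 190
V_4→V_5: (23)(-5) − (9)(-11) = -16
V_5→V_6: (9)(1) − (-6)(-5) = -21
V_6→V_1: (-6)(-11) − (-12)(1) = 78
Σ = 519
Area = |Σ|/2 = 259.5.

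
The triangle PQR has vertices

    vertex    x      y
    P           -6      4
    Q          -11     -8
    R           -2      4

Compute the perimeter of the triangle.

32

|PQ| = √((-5)² + (-12)²) = √169 = 13
|QR| = √((9)² + (12)²) = √225 = 15
|RP| = √((-4)² + (0)²) = √16 = 4
Perimeter = 13 + 15 + 4 = 32.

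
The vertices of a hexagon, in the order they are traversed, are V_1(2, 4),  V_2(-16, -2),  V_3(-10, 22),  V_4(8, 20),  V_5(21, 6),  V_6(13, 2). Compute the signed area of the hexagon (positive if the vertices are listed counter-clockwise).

Apply the surveyor's formula: 2A = Σ (x_i·y_{i+1} − x_{i+1}·y_i), indices taken mod 6.
V_1→V_2: (2)(-2) − (-16)(4) = 60
V_2→V_3: (-16)(22) − (-10)(-2) = -372
V_3→V_4: (-10)(20) − (8)(22) = -376
V_4→V_5: (8)(6) − (21)(20) = -372
V_5→V_6: (21)(2) − (13)(6) = -36
V_6→V_1: (13)(4) − (2)(2) = 48
Σ = -1048
Signed area = Σ/2 = -524 (negative ⇒ clockwise traversal).

-524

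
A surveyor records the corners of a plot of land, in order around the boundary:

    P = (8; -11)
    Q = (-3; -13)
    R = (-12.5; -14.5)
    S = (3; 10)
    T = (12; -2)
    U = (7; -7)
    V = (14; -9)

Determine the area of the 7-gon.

290.25

Apply Gauss's area formula: 2A = Σ (x_i·y_{i+1} − x_{i+1}·y_i), indices taken mod 7.
Cross-terms: -137, -119, -81.5, -126, -70, 35, -82  ⇒  Σ = -580.5
Area = |Σ|/2 = 290.25.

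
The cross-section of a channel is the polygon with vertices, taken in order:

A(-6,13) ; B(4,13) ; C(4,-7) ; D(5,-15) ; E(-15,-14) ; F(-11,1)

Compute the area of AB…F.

Apply Gauss's area formula: 2A = Σ (x_i·y_{i+1} − x_{i+1}·y_i), indices taken mod 6.
A→B: (-6)(13) − (4)(13) = -130
B→C: (4)(-7) − (4)(13) = -80
C→D: (4)(-15) − (5)(-7) = -25
D→E: (5)(-14) − (-15)(-15) = -295
E→F: (-15)(1) − (-11)(-14) = -169
F→A: (-11)(13) − (-6)(1) = -137
Σ = -836
Area = |Σ|/2 = 418.

418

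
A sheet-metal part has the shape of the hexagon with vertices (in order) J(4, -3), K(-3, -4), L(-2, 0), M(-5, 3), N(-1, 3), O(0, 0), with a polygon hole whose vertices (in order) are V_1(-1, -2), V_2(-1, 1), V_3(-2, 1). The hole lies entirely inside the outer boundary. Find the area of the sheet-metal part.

Outer boundary:
Apply the surveyor's formula: 2A = Σ (x_i·y_{i+1} − x_{i+1}·y_i), indices taken mod 6.
Cross-terms: -25, -8, -6, -12, 0, 0  ⇒  Σ = -51
Area = |Σ|/2 = 25.5.
Hole:
Apply the surveyor's formula: 2A = Σ (x_i·y_{i+1} − x_{i+1}·y_i), indices taken mod 3.
Σ = (-3) + (1) + (5) = 3
Area = |Σ|/2 = 1.5.
Net area = 25.5 − 1.5 = 24.

24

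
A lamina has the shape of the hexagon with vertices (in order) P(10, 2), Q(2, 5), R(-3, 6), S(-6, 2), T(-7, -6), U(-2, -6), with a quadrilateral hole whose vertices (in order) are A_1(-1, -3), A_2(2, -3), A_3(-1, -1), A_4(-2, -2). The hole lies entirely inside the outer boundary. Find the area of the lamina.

115.5

Outer boundary:
Apply the surveyor's formula: 2A = Σ (x_i·y_{i+1} − x_{i+1}·y_i), indices taken mod 6.
P→Q: (10)(5) − (2)(2) = 46
Q→R: (2)(6) − (-3)(5) = 27
R→S: (-3)(2) − (-6)(6) = 30
S→T: (-6)(-6) − (-7)(2) = 50
T→U: (-7)(-6) − (-2)(-6) = 30
U→P: (-2)(2) − (10)(-6) = 56
Σ = 239
Area = |Σ|/2 = 119.5.
Hole:
A_1→A_2: (-1)(-3) − (2)(-3) = 9
A_2→A_3: (2)(-1) − (-1)(-3) = -5
A_3→A_4: (-1)(-2) − (-2)(-1) = 0
A_4→A_1: (-2)(-3) − (-1)(-2) = 4
Σ = 8
Area = |Σ|/2 = 4.
Net area = 119.5 − 4 = 115.5.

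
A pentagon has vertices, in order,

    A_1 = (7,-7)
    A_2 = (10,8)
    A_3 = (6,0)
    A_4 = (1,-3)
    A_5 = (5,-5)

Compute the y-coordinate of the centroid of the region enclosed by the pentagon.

-142/105

Apply Gauss's area formula. First the cross-terms c_i = x_i·y_{i+1} − x_{i+1}·y_i:
  126, -48, -18, 10, 0  ⇒  2A = 70, A = 35.
Then Σ (y_i + y_{i+1})·c_i = -284, so ȳ = -284 / (6·35) = -142/105.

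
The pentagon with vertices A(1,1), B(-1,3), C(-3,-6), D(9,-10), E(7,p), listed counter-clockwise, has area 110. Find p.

5

The doubled signed area Σ (x_i y_{i+1} − x_{i+1} y_i) is linear in p.
With p=0 it equals 180; the coefficient of p is 8 (from the two edges through E).
So 8·p + 180 = 2·110 = 220 ⇒ p = 5.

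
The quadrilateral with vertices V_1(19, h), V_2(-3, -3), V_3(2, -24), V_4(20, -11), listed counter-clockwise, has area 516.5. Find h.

15

The doubled signed area Σ (x_i y_{i+1} − x_{i+1} y_i) is linear in h.
With h=0 it equals 688; the coefficient of h is 23 (from the two edges through V_1).
So 23·h + 688 = 2·516.5 = 1033 ⇒ h = 15.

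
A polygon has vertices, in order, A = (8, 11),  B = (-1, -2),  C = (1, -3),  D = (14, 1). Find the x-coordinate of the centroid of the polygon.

182/27

Apply Gauss's area formula. First the cross-terms c_i = x_i·y_{i+1} − x_{i+1}·y_i:
  -5, 5, 43, 146  ⇒  2A = 189, A = 94.5.
Then Σ (x_i + x_{i+1})·c_i = 3822, so x̄ = 3822 / (6·94.5) = 182/27.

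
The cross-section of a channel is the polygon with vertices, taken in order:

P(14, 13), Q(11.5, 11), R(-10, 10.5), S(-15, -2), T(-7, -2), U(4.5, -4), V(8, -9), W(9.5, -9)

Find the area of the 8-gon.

360.125

Apply the shoelace (surveyor's) formula: 2A = Σ (x_i·y_{i+1} − x_{i+1}·y_i), indices taken mod 8.
Cross-terms: 4.5, 230.75, 177.5, 16, 37, -8.5, 13.5, 249.5  ⇒  Σ = 720.25
Area = |Σ|/2 = 360.125.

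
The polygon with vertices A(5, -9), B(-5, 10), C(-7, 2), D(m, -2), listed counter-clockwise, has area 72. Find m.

Write out the shoelace sum; only the two edges meeting at D involve m:
2·Area = [((-7)·(-2) − m·2) + (m·(-9) − 5·(-2))] + 65
       = -11·m + 89 = 144
⇒ m = -5.

-5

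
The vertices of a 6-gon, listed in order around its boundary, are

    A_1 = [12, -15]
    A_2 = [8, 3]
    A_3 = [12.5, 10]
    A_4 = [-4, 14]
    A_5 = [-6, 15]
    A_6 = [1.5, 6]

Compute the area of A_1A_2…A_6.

142.25

Apply the shoelace (surveyor's) formula: 2A = Σ (x_i·y_{i+1} − x_{i+1}·y_i), indices taken mod 6.
A_1→A_2: (12)(3) − (8)(-15) = 156
A_2→A_3: (8)(10) − (12.5)(3) = 42.5
A_3→A_4: (12.5)(14) − (-4)(10) = 215
A_4→A_5: (-4)(15) − (-6)(14) = 24
A_5→A_6: (-6)(6) − (1.5)(15) = -58.5
A_6→A_1: (1.5)(-15) − (12)(6) = -94.5
Σ = 284.5
Area = |Σ|/2 = 142.25.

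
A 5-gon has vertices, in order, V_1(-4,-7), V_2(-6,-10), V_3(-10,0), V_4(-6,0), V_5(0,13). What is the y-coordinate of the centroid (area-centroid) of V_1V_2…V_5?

-83/96

Apply the shoelace formula. First the cross-terms c_i = x_i·y_{i+1} − x_{i+1}·y_i:
  -2, -100, 0, -78, 52  ⇒  2A = -128, A = -64.
Then Σ (y_i + y_{i+1})·c_i = 332, so ȳ = 332 / (6·(-64)) = -83/96.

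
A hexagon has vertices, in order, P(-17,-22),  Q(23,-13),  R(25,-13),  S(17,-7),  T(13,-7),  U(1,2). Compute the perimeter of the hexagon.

102

|PQ| = √((40)² + (9)²) = √1681 = 41
|QR| = √((2)² + (0)²) = √4 = 2
|RS| = √((-8)² + (6)²) = √100 = 10
|ST| = √((-4)² + (0)²) = √16 = 4
|TU| = √((-12)² + (9)²) = √225 = 15
|UP| = √((-18)² + (-24)²) = √900 = 30
Perimeter = 41 + 2 + 10 + 4 + 15 + 30 = 102.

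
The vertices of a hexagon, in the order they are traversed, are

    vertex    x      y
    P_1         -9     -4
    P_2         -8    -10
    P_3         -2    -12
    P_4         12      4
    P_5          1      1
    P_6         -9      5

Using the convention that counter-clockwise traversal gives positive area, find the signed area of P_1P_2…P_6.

Apply the shoelace (surveyor's) formula: 2A = Σ (x_i·y_{i+1} − x_{i+1}·y_i), indices taken mod 6.
P_1→P_2: (-9)(-10) − (-8)(-4) = 58
P_2→P_3: (-8)(-12) − (-2)(-10) = 76
P_3→P_4: (-2)(4) − (12)(-12) = 136
P_4→P_5: (12)(1) − (1)(4) = 8
P_5→P_6: (1)(5) − (-9)(1) = 14
P_6→P_1: (-9)(-4) − (-9)(5) = 81
Σ = 373
Signed area = Σ/2 = 186.5 (positive ⇒ counter-clockwise traversal).

186.5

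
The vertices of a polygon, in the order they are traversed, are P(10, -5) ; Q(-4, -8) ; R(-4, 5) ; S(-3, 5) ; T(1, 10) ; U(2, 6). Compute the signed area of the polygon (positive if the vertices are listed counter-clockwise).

-138

P→Q: (10)(-8) − (-4)(-5) = -100
Q→R: (-4)(5) − (-4)(-8) = -52
R→S: (-4)(5) − (-3)(5) = -5
S→T: (-3)(10) − (1)(5) = -35
T→U: (1)(6) − (2)(10) = -14
U→P: (2)(-5) − (10)(6) = -70
Σ = -276
Signed area = Σ/2 = -138 (negative ⇒ clockwise traversal).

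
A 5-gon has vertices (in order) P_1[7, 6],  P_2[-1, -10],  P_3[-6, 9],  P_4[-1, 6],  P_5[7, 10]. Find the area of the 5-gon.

Σ = (-64) + (-69) + (-27) + (-52) + (-28) = -240
Area = |Σ|/2 = 120.

120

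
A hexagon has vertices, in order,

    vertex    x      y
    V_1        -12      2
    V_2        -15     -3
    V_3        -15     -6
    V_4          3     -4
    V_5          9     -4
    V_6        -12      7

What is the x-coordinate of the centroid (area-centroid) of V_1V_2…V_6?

Apply the shoelace formula. First the cross-terms c_i = x_i·y_{i+1} − x_{i+1}·y_i:
  66, 45, 78, 24, 15, 60  ⇒  2A = 288, A = 144.
Then Σ (x_i + x_{i+1})·c_i = -5265, so x̄ = -5265 / (6·144) = -6.09375.

-6.09375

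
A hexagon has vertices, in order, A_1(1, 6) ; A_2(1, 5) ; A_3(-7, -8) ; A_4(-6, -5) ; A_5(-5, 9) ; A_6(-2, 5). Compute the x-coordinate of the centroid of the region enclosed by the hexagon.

Apply Gauss's area formula. First the cross-terms c_i = x_i·y_{i+1} − x_{i+1}·y_i:
  -1, 27, -13, -79, -7, -17  ⇒  2A = -90, A = -45.
Then Σ (x_i + x_{i+1})·c_i = 940, so x̄ = 940 / (6·(-45)) = -94/27.

-94/27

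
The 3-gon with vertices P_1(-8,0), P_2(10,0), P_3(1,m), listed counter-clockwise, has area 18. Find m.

2

The doubled signed area Σ (x_i y_{i+1} − x_{i+1} y_i) is linear in m.
With m=0 it equals 0; the coefficient of m is 18 (from the two edges through P_3).
So 18·m + 0 = 2·18 = 36 ⇒ m = 2.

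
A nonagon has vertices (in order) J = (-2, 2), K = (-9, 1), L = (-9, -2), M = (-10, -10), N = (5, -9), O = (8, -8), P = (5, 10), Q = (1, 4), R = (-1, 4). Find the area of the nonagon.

J→K: (-2)(1) − (-9)(2) = 16
K→L: (-9)(-2) − (-9)(1) = 27
L→M: (-9)(-10) − (-10)(-2) = 70
M→N: (-10)(-9) − (5)(-10) = 140
N→O: (5)(-8) − (8)(-9) = 32
O→P: (8)(10) − (5)(-8) = 120
P→Q: (5)(4) − (1)(10) = 10
Q→R: (1)(4) − (-1)(4) = 8
R→J: (-1)(2) − (-2)(4) = 6
Σ = 429
Area = |Σ|/2 = 214.5.

214.5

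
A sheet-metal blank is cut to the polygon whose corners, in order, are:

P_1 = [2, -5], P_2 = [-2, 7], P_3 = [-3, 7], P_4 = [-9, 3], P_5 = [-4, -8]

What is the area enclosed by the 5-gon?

92.5

Apply the shoelace formula: 2A = Σ (x_i·y_{i+1} − x_{i+1}·y_i), indices taken mod 5.
Σ = (4) + (7) + (54) + (84) + (36) = 185
Area = |Σ|/2 = 92.5.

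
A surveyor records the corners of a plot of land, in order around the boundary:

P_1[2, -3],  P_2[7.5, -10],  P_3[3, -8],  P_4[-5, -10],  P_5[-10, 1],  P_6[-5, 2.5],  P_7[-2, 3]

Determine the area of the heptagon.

116.25

Cross-terms: 2.5, -30, -70, -105, -20, -10, 0  ⇒  Σ = -232.5
Area = |Σ|/2 = 116.25.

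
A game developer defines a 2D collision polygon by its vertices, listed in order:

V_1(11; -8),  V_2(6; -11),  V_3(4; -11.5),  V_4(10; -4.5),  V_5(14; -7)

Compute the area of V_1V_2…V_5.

21.5

Σ = (-73) + (-25) + (97) + (-7) + (-35) = -43
Area = |Σ|/2 = 21.5.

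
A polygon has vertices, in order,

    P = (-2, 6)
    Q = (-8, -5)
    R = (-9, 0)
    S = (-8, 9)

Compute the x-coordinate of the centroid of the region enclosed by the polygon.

-19/3

Apply the shoelace (surveyor's) formula. First the cross-terms c_i = x_i·y_{i+1} − x_{i+1}·y_i:
  58, -45, -81, -30  ⇒  2A = -98, A = -49.
Then Σ (x_i + x_{i+1})·c_i = 1862, so x̄ = 1862 / (6·(-49)) = -19/3.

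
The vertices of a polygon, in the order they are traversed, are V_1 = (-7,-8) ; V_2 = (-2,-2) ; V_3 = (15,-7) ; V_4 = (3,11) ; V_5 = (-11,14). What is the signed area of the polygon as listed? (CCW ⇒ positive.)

Apply the shoelace formula: 2A = Σ (x_i·y_{i+1} − x_{i+1}·y_i), indices taken mod 5.
Cross-terms: -2, 44, 186, 163, 186  ⇒  Σ = 577
Signed area = Σ/2 = 288.5 (positive ⇒ counter-clockwise traversal).

288.5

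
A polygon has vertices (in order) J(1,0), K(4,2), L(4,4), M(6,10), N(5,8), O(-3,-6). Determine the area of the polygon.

Apply Gauss's area formula: 2A = Σ (x_i·y_{i+1} − x_{i+1}·y_i), indices taken mod 6.
Σ = (2) + (8) + (16) + (-2) + (-6) + (6) = 24
Area = |Σ|/2 = 12.

12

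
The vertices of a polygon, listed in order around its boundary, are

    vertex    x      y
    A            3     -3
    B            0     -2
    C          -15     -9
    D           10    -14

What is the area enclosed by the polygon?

138

Apply the surveyor's formula: 2A = Σ (x_i·y_{i+1} − x_{i+1}·y_i), indices taken mod 4.
A→B: (3)(-2) − (0)(-3) = -6
B→C: (0)(-9) − (-15)(-2) = -30
C→D: (-15)(-14) − (10)(-9) = 300
D→A: (10)(-3) − (3)(-14) = 12
Σ = 276
Area = |Σ|/2 = 138.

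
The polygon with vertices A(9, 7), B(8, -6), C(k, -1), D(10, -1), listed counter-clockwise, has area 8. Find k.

9

Write out the shoelace sum; only the two edges meeting at C involve k:
2·Area = [(8·(-1) − k·(-6)) + (k·(-1) − 10·(-1))] + -31
       = 5·k + -29 = 16
⇒ k = 9.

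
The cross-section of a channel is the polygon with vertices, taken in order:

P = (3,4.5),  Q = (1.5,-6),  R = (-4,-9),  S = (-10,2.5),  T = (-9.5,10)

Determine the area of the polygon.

Σ = (-24.75) + (-37.5) + (-100) + (-76.25) + (-72.75) = -311.25
Area = |Σ|/2 = 155.625.

155.625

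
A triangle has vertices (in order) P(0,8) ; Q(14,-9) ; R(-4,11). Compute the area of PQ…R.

P→Q: (0)(-9) − (14)(8) = -112
Q→R: (14)(11) − (-4)(-9) = 118
R→P: (-4)(8) − (0)(11) = -32
Σ = -26
Area = |Σ|/2 = 13.

13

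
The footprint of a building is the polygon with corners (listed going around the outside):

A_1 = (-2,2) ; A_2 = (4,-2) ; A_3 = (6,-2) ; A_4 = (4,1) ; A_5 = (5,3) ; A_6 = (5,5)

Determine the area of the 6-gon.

25.5

Apply the shoelace formula: 2A = Σ (x_i·y_{i+1} − x_{i+1}·y_i), indices taken mod 6.
A_1→A_2: (-2)(-2) − (4)(2) = -4
A_2→A_3: (4)(-2) − (6)(-2) = 4
A_3→A_4: (6)(1) − (4)(-2) = 14
A_4→A_5: (4)(3) − (5)(1) = 7
A_5→A_6: (5)(5) − (5)(3) = 10
A_6→A_1: (5)(2) − (-2)(5) = 20
Σ = 51
Area = |Σ|/2 = 25.5.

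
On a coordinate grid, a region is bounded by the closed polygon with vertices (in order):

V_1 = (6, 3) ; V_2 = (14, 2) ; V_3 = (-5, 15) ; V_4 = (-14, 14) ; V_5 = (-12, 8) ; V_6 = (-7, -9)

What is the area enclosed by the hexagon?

Apply Gauss's area formula: 2A = Σ (x_i·y_{i+1} − x_{i+1}·y_i), indices taken mod 6.
Cross-terms: -30, 220, 140, 56, 164, 33  ⇒  Σ = 583
Area = |Σ|/2 = 291.5.

291.5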